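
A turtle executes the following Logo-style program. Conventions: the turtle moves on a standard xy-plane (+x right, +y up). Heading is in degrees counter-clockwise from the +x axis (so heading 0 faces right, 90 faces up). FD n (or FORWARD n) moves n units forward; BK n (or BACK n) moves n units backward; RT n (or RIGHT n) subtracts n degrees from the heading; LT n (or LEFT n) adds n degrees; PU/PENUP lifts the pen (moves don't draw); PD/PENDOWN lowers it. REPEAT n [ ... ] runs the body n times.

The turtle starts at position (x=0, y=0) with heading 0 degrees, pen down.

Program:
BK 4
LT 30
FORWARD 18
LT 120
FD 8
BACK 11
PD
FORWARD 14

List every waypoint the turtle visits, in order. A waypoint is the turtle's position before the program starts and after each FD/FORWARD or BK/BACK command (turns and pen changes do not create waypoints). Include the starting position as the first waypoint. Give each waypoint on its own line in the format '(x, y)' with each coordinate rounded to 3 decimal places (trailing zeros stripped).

Answer: (0, 0)
(-4, 0)
(11.588, 9)
(4.66, 13)
(14.187, 7.5)
(2.062, 14.5)

Derivation:
Executing turtle program step by step:
Start: pos=(0,0), heading=0, pen down
BK 4: (0,0) -> (-4,0) [heading=0, draw]
LT 30: heading 0 -> 30
FD 18: (-4,0) -> (11.588,9) [heading=30, draw]
LT 120: heading 30 -> 150
FD 8: (11.588,9) -> (4.66,13) [heading=150, draw]
BK 11: (4.66,13) -> (14.187,7.5) [heading=150, draw]
PD: pen down
FD 14: (14.187,7.5) -> (2.062,14.5) [heading=150, draw]
Final: pos=(2.062,14.5), heading=150, 5 segment(s) drawn
Waypoints (6 total):
(0, 0)
(-4, 0)
(11.588, 9)
(4.66, 13)
(14.187, 7.5)
(2.062, 14.5)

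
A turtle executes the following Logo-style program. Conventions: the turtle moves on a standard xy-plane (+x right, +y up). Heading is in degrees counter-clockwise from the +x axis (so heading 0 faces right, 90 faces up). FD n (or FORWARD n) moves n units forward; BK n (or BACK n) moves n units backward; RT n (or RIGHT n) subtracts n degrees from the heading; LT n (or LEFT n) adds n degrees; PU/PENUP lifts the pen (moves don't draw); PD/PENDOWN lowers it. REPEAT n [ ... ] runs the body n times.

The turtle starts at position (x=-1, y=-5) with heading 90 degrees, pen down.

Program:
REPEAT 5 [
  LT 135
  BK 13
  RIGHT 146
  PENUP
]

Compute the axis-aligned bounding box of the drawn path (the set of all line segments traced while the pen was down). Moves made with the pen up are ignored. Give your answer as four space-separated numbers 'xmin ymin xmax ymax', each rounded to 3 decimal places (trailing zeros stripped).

Executing turtle program step by step:
Start: pos=(-1,-5), heading=90, pen down
REPEAT 5 [
  -- iteration 1/5 --
  LT 135: heading 90 -> 225
  BK 13: (-1,-5) -> (8.192,4.192) [heading=225, draw]
  RT 146: heading 225 -> 79
  PU: pen up
  -- iteration 2/5 --
  LT 135: heading 79 -> 214
  BK 13: (8.192,4.192) -> (18.97,11.462) [heading=214, move]
  RT 146: heading 214 -> 68
  PU: pen up
  -- iteration 3/5 --
  LT 135: heading 68 -> 203
  BK 13: (18.97,11.462) -> (30.936,16.541) [heading=203, move]
  RT 146: heading 203 -> 57
  PU: pen up
  -- iteration 4/5 --
  LT 135: heading 57 -> 192
  BK 13: (30.936,16.541) -> (43.652,19.244) [heading=192, move]
  RT 146: heading 192 -> 46
  PU: pen up
  -- iteration 5/5 --
  LT 135: heading 46 -> 181
  BK 13: (43.652,19.244) -> (56.65,19.471) [heading=181, move]
  RT 146: heading 181 -> 35
  PU: pen up
]
Final: pos=(56.65,19.471), heading=35, 1 segment(s) drawn

Segment endpoints: x in {-1, 8.192}, y in {-5, 4.192}
xmin=-1, ymin=-5, xmax=8.192, ymax=4.192

Answer: -1 -5 8.192 4.192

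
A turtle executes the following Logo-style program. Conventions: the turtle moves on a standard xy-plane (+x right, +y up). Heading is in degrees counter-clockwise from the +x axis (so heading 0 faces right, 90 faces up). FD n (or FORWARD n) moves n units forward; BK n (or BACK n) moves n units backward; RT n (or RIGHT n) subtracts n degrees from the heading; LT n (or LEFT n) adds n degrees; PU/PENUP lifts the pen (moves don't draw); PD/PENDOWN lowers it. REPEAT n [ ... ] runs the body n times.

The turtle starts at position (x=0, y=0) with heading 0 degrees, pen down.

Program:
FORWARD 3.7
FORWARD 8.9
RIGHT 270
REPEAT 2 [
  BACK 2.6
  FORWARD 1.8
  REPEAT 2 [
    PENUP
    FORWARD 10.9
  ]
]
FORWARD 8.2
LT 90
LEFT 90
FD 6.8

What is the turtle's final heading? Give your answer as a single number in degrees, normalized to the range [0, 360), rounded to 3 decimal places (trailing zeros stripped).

Answer: 270

Derivation:
Executing turtle program step by step:
Start: pos=(0,0), heading=0, pen down
FD 3.7: (0,0) -> (3.7,0) [heading=0, draw]
FD 8.9: (3.7,0) -> (12.6,0) [heading=0, draw]
RT 270: heading 0 -> 90
REPEAT 2 [
  -- iteration 1/2 --
  BK 2.6: (12.6,0) -> (12.6,-2.6) [heading=90, draw]
  FD 1.8: (12.6,-2.6) -> (12.6,-0.8) [heading=90, draw]
  REPEAT 2 [
    -- iteration 1/2 --
    PU: pen up
    FD 10.9: (12.6,-0.8) -> (12.6,10.1) [heading=90, move]
    -- iteration 2/2 --
    PU: pen up
    FD 10.9: (12.6,10.1) -> (12.6,21) [heading=90, move]
  ]
  -- iteration 2/2 --
  BK 2.6: (12.6,21) -> (12.6,18.4) [heading=90, move]
  FD 1.8: (12.6,18.4) -> (12.6,20.2) [heading=90, move]
  REPEAT 2 [
    -- iteration 1/2 --
    PU: pen up
    FD 10.9: (12.6,20.2) -> (12.6,31.1) [heading=90, move]
    -- iteration 2/2 --
    PU: pen up
    FD 10.9: (12.6,31.1) -> (12.6,42) [heading=90, move]
  ]
]
FD 8.2: (12.6,42) -> (12.6,50.2) [heading=90, move]
LT 90: heading 90 -> 180
LT 90: heading 180 -> 270
FD 6.8: (12.6,50.2) -> (12.6,43.4) [heading=270, move]
Final: pos=(12.6,43.4), heading=270, 4 segment(s) drawn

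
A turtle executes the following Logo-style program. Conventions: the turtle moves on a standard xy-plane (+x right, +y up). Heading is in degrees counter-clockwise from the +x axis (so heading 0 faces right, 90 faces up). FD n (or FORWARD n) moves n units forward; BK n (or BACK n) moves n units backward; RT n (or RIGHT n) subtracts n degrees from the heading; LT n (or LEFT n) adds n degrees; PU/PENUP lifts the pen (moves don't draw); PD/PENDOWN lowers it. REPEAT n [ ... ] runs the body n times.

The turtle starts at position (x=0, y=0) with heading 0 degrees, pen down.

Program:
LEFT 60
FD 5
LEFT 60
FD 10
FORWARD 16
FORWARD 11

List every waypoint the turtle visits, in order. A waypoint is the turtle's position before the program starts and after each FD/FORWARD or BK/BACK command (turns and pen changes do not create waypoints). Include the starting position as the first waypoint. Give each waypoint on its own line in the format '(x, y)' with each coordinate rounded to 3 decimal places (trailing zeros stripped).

Answer: (0, 0)
(2.5, 4.33)
(-2.5, 12.99)
(-10.5, 26.847)
(-16, 36.373)

Derivation:
Executing turtle program step by step:
Start: pos=(0,0), heading=0, pen down
LT 60: heading 0 -> 60
FD 5: (0,0) -> (2.5,4.33) [heading=60, draw]
LT 60: heading 60 -> 120
FD 10: (2.5,4.33) -> (-2.5,12.99) [heading=120, draw]
FD 16: (-2.5,12.99) -> (-10.5,26.847) [heading=120, draw]
FD 11: (-10.5,26.847) -> (-16,36.373) [heading=120, draw]
Final: pos=(-16,36.373), heading=120, 4 segment(s) drawn
Waypoints (5 total):
(0, 0)
(2.5, 4.33)
(-2.5, 12.99)
(-10.5, 26.847)
(-16, 36.373)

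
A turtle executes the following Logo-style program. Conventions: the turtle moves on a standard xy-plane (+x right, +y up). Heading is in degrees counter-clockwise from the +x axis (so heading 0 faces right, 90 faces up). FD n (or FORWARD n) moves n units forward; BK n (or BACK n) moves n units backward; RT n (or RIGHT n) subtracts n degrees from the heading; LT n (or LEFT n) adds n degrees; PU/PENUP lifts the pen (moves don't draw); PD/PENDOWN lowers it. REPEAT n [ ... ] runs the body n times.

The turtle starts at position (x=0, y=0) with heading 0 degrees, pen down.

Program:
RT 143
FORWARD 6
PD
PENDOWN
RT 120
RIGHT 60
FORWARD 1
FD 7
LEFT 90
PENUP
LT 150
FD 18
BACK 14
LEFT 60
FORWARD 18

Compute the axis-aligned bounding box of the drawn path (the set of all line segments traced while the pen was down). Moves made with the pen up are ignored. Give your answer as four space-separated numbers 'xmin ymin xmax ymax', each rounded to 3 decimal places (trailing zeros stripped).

Executing turtle program step by step:
Start: pos=(0,0), heading=0, pen down
RT 143: heading 0 -> 217
FD 6: (0,0) -> (-4.792,-3.611) [heading=217, draw]
PD: pen down
PD: pen down
RT 120: heading 217 -> 97
RT 60: heading 97 -> 37
FD 1: (-4.792,-3.611) -> (-3.993,-3.009) [heading=37, draw]
FD 7: (-3.993,-3.009) -> (1.597,1.204) [heading=37, draw]
LT 90: heading 37 -> 127
PU: pen up
LT 150: heading 127 -> 277
FD 18: (1.597,1.204) -> (3.791,-16.662) [heading=277, move]
BK 14: (3.791,-16.662) -> (2.085,-2.767) [heading=277, move]
LT 60: heading 277 -> 337
FD 18: (2.085,-2.767) -> (18.654,-9.8) [heading=337, move]
Final: pos=(18.654,-9.8), heading=337, 3 segment(s) drawn

Segment endpoints: x in {-4.792, -3.993, 0, 1.597}, y in {-3.611, -3.009, 0, 1.204}
xmin=-4.792, ymin=-3.611, xmax=1.597, ymax=1.204

Answer: -4.792 -3.611 1.597 1.204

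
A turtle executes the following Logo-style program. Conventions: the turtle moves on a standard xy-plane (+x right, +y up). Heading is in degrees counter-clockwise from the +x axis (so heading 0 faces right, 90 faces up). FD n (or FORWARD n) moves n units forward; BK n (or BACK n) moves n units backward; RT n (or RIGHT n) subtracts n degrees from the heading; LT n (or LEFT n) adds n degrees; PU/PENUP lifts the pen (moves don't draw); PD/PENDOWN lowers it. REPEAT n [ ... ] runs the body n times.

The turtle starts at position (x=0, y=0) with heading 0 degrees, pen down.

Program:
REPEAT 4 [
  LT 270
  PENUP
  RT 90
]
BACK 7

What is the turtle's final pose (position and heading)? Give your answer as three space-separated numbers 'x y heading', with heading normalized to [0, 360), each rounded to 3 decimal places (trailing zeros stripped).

Executing turtle program step by step:
Start: pos=(0,0), heading=0, pen down
REPEAT 4 [
  -- iteration 1/4 --
  LT 270: heading 0 -> 270
  PU: pen up
  RT 90: heading 270 -> 180
  -- iteration 2/4 --
  LT 270: heading 180 -> 90
  PU: pen up
  RT 90: heading 90 -> 0
  -- iteration 3/4 --
  LT 270: heading 0 -> 270
  PU: pen up
  RT 90: heading 270 -> 180
  -- iteration 4/4 --
  LT 270: heading 180 -> 90
  PU: pen up
  RT 90: heading 90 -> 0
]
BK 7: (0,0) -> (-7,0) [heading=0, move]
Final: pos=(-7,0), heading=0, 0 segment(s) drawn

Answer: -7 0 0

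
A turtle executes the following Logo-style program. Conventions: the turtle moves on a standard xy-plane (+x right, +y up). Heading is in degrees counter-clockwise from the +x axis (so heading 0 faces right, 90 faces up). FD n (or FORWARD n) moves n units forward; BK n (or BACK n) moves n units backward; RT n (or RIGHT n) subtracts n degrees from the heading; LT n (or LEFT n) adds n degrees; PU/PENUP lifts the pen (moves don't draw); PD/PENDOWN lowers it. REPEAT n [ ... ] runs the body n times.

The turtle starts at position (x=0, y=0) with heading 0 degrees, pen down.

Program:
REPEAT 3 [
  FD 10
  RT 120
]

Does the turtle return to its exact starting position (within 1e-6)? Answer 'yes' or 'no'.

Answer: yes

Derivation:
Executing turtle program step by step:
Start: pos=(0,0), heading=0, pen down
REPEAT 3 [
  -- iteration 1/3 --
  FD 10: (0,0) -> (10,0) [heading=0, draw]
  RT 120: heading 0 -> 240
  -- iteration 2/3 --
  FD 10: (10,0) -> (5,-8.66) [heading=240, draw]
  RT 120: heading 240 -> 120
  -- iteration 3/3 --
  FD 10: (5,-8.66) -> (0,0) [heading=120, draw]
  RT 120: heading 120 -> 0
]
Final: pos=(0,0), heading=0, 3 segment(s) drawn

Start position: (0, 0)
Final position: (0, 0)
Distance = 0; < 1e-6 -> CLOSED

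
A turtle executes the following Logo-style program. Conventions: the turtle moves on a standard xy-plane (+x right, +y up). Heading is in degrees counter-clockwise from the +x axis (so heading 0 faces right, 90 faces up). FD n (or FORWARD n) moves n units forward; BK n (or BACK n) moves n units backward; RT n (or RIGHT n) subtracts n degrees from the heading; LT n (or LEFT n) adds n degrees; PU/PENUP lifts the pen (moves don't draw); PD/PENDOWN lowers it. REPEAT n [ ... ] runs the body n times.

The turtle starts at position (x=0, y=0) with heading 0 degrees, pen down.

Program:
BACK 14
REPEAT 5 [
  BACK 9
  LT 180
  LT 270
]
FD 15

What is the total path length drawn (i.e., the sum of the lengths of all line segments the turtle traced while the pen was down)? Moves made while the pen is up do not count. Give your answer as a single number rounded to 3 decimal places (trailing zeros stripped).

Answer: 74

Derivation:
Executing turtle program step by step:
Start: pos=(0,0), heading=0, pen down
BK 14: (0,0) -> (-14,0) [heading=0, draw]
REPEAT 5 [
  -- iteration 1/5 --
  BK 9: (-14,0) -> (-23,0) [heading=0, draw]
  LT 180: heading 0 -> 180
  LT 270: heading 180 -> 90
  -- iteration 2/5 --
  BK 9: (-23,0) -> (-23,-9) [heading=90, draw]
  LT 180: heading 90 -> 270
  LT 270: heading 270 -> 180
  -- iteration 3/5 --
  BK 9: (-23,-9) -> (-14,-9) [heading=180, draw]
  LT 180: heading 180 -> 0
  LT 270: heading 0 -> 270
  -- iteration 4/5 --
  BK 9: (-14,-9) -> (-14,0) [heading=270, draw]
  LT 180: heading 270 -> 90
  LT 270: heading 90 -> 0
  -- iteration 5/5 --
  BK 9: (-14,0) -> (-23,0) [heading=0, draw]
  LT 180: heading 0 -> 180
  LT 270: heading 180 -> 90
]
FD 15: (-23,0) -> (-23,15) [heading=90, draw]
Final: pos=(-23,15), heading=90, 7 segment(s) drawn

Segment lengths:
  seg 1: (0,0) -> (-14,0), length = 14
  seg 2: (-14,0) -> (-23,0), length = 9
  seg 3: (-23,0) -> (-23,-9), length = 9
  seg 4: (-23,-9) -> (-14,-9), length = 9
  seg 5: (-14,-9) -> (-14,0), length = 9
  seg 6: (-14,0) -> (-23,0), length = 9
  seg 7: (-23,0) -> (-23,15), length = 15
Total = 74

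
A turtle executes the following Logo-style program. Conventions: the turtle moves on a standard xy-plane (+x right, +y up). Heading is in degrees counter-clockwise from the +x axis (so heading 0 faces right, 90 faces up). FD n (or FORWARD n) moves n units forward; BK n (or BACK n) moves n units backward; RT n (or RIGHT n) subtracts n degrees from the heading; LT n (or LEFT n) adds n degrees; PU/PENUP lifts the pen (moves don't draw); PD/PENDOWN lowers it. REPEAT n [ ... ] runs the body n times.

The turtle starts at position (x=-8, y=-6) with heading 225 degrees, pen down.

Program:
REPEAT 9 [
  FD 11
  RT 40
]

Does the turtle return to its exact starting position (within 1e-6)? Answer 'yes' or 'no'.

Executing turtle program step by step:
Start: pos=(-8,-6), heading=225, pen down
REPEAT 9 [
  -- iteration 1/9 --
  FD 11: (-8,-6) -> (-15.778,-13.778) [heading=225, draw]
  RT 40: heading 225 -> 185
  -- iteration 2/9 --
  FD 11: (-15.778,-13.778) -> (-26.736,-14.737) [heading=185, draw]
  RT 40: heading 185 -> 145
  -- iteration 3/9 --
  FD 11: (-26.736,-14.737) -> (-35.747,-8.428) [heading=145, draw]
  RT 40: heading 145 -> 105
  -- iteration 4/9 --
  FD 11: (-35.747,-8.428) -> (-38.594,2.198) [heading=105, draw]
  RT 40: heading 105 -> 65
  -- iteration 5/9 --
  FD 11: (-38.594,2.198) -> (-33.945,12.167) [heading=65, draw]
  RT 40: heading 65 -> 25
  -- iteration 6/9 --
  FD 11: (-33.945,12.167) -> (-23.976,16.816) [heading=25, draw]
  RT 40: heading 25 -> 345
  -- iteration 7/9 --
  FD 11: (-23.976,16.816) -> (-13.351,13.969) [heading=345, draw]
  RT 40: heading 345 -> 305
  -- iteration 8/9 --
  FD 11: (-13.351,13.969) -> (-7.041,4.958) [heading=305, draw]
  RT 40: heading 305 -> 265
  -- iteration 9/9 --
  FD 11: (-7.041,4.958) -> (-8,-6) [heading=265, draw]
  RT 40: heading 265 -> 225
]
Final: pos=(-8,-6), heading=225, 9 segment(s) drawn

Start position: (-8, -6)
Final position: (-8, -6)
Distance = 0; < 1e-6 -> CLOSED

Answer: yes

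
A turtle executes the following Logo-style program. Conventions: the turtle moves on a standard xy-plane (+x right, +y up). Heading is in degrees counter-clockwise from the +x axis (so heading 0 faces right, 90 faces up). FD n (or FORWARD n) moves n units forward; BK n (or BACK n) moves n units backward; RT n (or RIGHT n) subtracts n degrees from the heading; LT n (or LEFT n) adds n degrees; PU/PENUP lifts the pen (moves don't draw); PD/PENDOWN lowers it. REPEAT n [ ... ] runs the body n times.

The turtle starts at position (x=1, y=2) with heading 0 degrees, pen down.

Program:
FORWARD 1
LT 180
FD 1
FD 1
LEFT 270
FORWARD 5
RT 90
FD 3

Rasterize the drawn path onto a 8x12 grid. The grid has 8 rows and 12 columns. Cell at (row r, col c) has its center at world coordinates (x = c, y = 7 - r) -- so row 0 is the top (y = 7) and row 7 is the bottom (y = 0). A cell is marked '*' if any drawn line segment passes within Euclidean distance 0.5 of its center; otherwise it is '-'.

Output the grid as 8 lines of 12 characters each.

Answer: ****--------
*-----------
*-----------
*-----------
*-----------
***---------
------------
------------

Derivation:
Segment 0: (1,2) -> (2,2)
Segment 1: (2,2) -> (1,2)
Segment 2: (1,2) -> (0,2)
Segment 3: (0,2) -> (0,7)
Segment 4: (0,7) -> (3,7)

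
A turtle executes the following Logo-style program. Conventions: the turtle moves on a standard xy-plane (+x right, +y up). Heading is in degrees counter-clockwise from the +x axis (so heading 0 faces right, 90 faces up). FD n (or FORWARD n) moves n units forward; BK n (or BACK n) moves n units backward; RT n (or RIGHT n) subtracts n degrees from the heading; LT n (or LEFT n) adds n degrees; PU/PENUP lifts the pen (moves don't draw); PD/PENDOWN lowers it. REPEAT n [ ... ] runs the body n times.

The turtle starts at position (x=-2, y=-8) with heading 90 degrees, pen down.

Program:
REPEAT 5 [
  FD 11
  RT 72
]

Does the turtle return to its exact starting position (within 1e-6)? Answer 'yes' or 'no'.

Executing turtle program step by step:
Start: pos=(-2,-8), heading=90, pen down
REPEAT 5 [
  -- iteration 1/5 --
  FD 11: (-2,-8) -> (-2,3) [heading=90, draw]
  RT 72: heading 90 -> 18
  -- iteration 2/5 --
  FD 11: (-2,3) -> (8.462,6.399) [heading=18, draw]
  RT 72: heading 18 -> 306
  -- iteration 3/5 --
  FD 11: (8.462,6.399) -> (14.927,-2.5) [heading=306, draw]
  RT 72: heading 306 -> 234
  -- iteration 4/5 --
  FD 11: (14.927,-2.5) -> (8.462,-11.399) [heading=234, draw]
  RT 72: heading 234 -> 162
  -- iteration 5/5 --
  FD 11: (8.462,-11.399) -> (-2,-8) [heading=162, draw]
  RT 72: heading 162 -> 90
]
Final: pos=(-2,-8), heading=90, 5 segment(s) drawn

Start position: (-2, -8)
Final position: (-2, -8)
Distance = 0; < 1e-6 -> CLOSED

Answer: yes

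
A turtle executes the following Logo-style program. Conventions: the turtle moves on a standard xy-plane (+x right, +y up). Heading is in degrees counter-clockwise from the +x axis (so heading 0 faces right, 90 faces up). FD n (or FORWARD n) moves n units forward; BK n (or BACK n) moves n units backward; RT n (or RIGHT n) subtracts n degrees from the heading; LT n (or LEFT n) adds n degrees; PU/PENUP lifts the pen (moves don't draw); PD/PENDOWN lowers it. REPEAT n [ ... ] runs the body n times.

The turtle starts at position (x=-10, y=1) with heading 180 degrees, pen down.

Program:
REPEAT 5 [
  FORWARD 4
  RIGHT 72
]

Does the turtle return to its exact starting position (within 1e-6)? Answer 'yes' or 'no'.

Answer: yes

Derivation:
Executing turtle program step by step:
Start: pos=(-10,1), heading=180, pen down
REPEAT 5 [
  -- iteration 1/5 --
  FD 4: (-10,1) -> (-14,1) [heading=180, draw]
  RT 72: heading 180 -> 108
  -- iteration 2/5 --
  FD 4: (-14,1) -> (-15.236,4.804) [heading=108, draw]
  RT 72: heading 108 -> 36
  -- iteration 3/5 --
  FD 4: (-15.236,4.804) -> (-12,7.155) [heading=36, draw]
  RT 72: heading 36 -> 324
  -- iteration 4/5 --
  FD 4: (-12,7.155) -> (-8.764,4.804) [heading=324, draw]
  RT 72: heading 324 -> 252
  -- iteration 5/5 --
  FD 4: (-8.764,4.804) -> (-10,1) [heading=252, draw]
  RT 72: heading 252 -> 180
]
Final: pos=(-10,1), heading=180, 5 segment(s) drawn

Start position: (-10, 1)
Final position: (-10, 1)
Distance = 0; < 1e-6 -> CLOSED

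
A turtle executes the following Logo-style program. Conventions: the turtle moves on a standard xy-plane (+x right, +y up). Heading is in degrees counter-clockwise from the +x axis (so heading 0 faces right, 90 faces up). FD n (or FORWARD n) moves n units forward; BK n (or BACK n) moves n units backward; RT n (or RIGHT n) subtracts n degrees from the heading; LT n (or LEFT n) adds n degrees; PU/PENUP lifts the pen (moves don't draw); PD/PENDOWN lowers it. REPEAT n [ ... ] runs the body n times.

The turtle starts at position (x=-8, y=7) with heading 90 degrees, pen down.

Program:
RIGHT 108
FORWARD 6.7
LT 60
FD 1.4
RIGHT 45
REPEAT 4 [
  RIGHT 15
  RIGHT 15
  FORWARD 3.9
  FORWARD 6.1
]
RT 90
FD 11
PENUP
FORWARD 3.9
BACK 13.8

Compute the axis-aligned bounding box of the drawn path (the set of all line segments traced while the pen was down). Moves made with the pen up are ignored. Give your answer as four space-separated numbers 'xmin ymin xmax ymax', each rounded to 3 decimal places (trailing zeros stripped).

Executing turtle program step by step:
Start: pos=(-8,7), heading=90, pen down
RT 108: heading 90 -> 342
FD 6.7: (-8,7) -> (-1.628,4.93) [heading=342, draw]
LT 60: heading 342 -> 42
FD 1.4: (-1.628,4.93) -> (-0.588,5.866) [heading=42, draw]
RT 45: heading 42 -> 357
REPEAT 4 [
  -- iteration 1/4 --
  RT 15: heading 357 -> 342
  RT 15: heading 342 -> 327
  FD 3.9: (-0.588,5.866) -> (2.683,3.742) [heading=327, draw]
  FD 6.1: (2.683,3.742) -> (7.799,0.42) [heading=327, draw]
  -- iteration 2/4 --
  RT 15: heading 327 -> 312
  RT 15: heading 312 -> 297
  FD 3.9: (7.799,0.42) -> (9.57,-3.055) [heading=297, draw]
  FD 6.1: (9.57,-3.055) -> (12.339,-8.49) [heading=297, draw]
  -- iteration 3/4 --
  RT 15: heading 297 -> 282
  RT 15: heading 282 -> 267
  FD 3.9: (12.339,-8.49) -> (12.135,-12.385) [heading=267, draw]
  FD 6.1: (12.135,-12.385) -> (11.816,-18.476) [heading=267, draw]
  -- iteration 4/4 --
  RT 15: heading 267 -> 252
  RT 15: heading 252 -> 237
  FD 3.9: (11.816,-18.476) -> (9.692,-21.747) [heading=237, draw]
  FD 6.1: (9.692,-21.747) -> (6.369,-26.863) [heading=237, draw]
]
RT 90: heading 237 -> 147
FD 11: (6.369,-26.863) -> (-2.856,-20.872) [heading=147, draw]
PU: pen up
FD 3.9: (-2.856,-20.872) -> (-6.127,-18.748) [heading=147, move]
BK 13.8: (-6.127,-18.748) -> (5.447,-26.264) [heading=147, move]
Final: pos=(5.447,-26.264), heading=147, 11 segment(s) drawn

Segment endpoints: x in {-8, -2.856, -1.628, -0.588, 2.683, 6.369, 7.799, 9.57, 9.692, 11.816, 12.135, 12.339}, y in {-26.863, -21.747, -20.872, -18.476, -12.385, -8.49, -3.055, 0.42, 3.742, 4.93, 5.866, 7}
xmin=-8, ymin=-26.863, xmax=12.339, ymax=7

Answer: -8 -26.863 12.339 7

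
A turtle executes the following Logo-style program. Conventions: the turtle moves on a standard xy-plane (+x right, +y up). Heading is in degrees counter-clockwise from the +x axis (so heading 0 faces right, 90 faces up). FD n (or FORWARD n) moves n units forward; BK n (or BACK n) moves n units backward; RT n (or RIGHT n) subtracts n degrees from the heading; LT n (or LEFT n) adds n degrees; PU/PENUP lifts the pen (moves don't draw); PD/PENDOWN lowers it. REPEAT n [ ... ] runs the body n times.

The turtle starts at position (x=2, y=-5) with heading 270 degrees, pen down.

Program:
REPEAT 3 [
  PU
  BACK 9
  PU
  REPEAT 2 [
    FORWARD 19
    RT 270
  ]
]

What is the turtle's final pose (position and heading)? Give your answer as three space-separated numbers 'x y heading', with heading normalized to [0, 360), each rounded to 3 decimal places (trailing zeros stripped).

Executing turtle program step by step:
Start: pos=(2,-5), heading=270, pen down
REPEAT 3 [
  -- iteration 1/3 --
  PU: pen up
  BK 9: (2,-5) -> (2,4) [heading=270, move]
  PU: pen up
  REPEAT 2 [
    -- iteration 1/2 --
    FD 19: (2,4) -> (2,-15) [heading=270, move]
    RT 270: heading 270 -> 0
    -- iteration 2/2 --
    FD 19: (2,-15) -> (21,-15) [heading=0, move]
    RT 270: heading 0 -> 90
  ]
  -- iteration 2/3 --
  PU: pen up
  BK 9: (21,-15) -> (21,-24) [heading=90, move]
  PU: pen up
  REPEAT 2 [
    -- iteration 1/2 --
    FD 19: (21,-24) -> (21,-5) [heading=90, move]
    RT 270: heading 90 -> 180
    -- iteration 2/2 --
    FD 19: (21,-5) -> (2,-5) [heading=180, move]
    RT 270: heading 180 -> 270
  ]
  -- iteration 3/3 --
  PU: pen up
  BK 9: (2,-5) -> (2,4) [heading=270, move]
  PU: pen up
  REPEAT 2 [
    -- iteration 1/2 --
    FD 19: (2,4) -> (2,-15) [heading=270, move]
    RT 270: heading 270 -> 0
    -- iteration 2/2 --
    FD 19: (2,-15) -> (21,-15) [heading=0, move]
    RT 270: heading 0 -> 90
  ]
]
Final: pos=(21,-15), heading=90, 0 segment(s) drawn

Answer: 21 -15 90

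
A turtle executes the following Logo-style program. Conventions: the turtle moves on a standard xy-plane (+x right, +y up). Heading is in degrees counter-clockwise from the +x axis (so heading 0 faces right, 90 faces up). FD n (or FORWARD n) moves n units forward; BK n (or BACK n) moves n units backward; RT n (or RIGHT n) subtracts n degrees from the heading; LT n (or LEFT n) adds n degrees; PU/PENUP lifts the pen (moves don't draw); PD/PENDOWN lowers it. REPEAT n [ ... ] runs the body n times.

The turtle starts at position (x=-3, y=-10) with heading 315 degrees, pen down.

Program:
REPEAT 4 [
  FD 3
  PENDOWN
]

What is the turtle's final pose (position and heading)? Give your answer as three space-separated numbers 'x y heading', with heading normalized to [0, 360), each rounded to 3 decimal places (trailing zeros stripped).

Executing turtle program step by step:
Start: pos=(-3,-10), heading=315, pen down
REPEAT 4 [
  -- iteration 1/4 --
  FD 3: (-3,-10) -> (-0.879,-12.121) [heading=315, draw]
  PD: pen down
  -- iteration 2/4 --
  FD 3: (-0.879,-12.121) -> (1.243,-14.243) [heading=315, draw]
  PD: pen down
  -- iteration 3/4 --
  FD 3: (1.243,-14.243) -> (3.364,-16.364) [heading=315, draw]
  PD: pen down
  -- iteration 4/4 --
  FD 3: (3.364,-16.364) -> (5.485,-18.485) [heading=315, draw]
  PD: pen down
]
Final: pos=(5.485,-18.485), heading=315, 4 segment(s) drawn

Answer: 5.485 -18.485 315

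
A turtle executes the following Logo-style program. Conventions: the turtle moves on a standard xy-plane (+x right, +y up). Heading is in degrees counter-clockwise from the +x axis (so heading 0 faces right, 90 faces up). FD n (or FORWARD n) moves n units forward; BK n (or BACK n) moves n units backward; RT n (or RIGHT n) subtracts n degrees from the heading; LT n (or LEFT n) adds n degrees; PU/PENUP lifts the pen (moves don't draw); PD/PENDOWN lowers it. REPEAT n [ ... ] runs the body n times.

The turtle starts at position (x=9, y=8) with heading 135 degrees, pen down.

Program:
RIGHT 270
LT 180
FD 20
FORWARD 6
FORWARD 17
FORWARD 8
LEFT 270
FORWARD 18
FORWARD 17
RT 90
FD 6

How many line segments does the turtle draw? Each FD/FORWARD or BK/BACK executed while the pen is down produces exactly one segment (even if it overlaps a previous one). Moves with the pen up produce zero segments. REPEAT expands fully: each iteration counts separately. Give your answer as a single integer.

Executing turtle program step by step:
Start: pos=(9,8), heading=135, pen down
RT 270: heading 135 -> 225
LT 180: heading 225 -> 45
FD 20: (9,8) -> (23.142,22.142) [heading=45, draw]
FD 6: (23.142,22.142) -> (27.385,26.385) [heading=45, draw]
FD 17: (27.385,26.385) -> (39.406,38.406) [heading=45, draw]
FD 8: (39.406,38.406) -> (45.062,44.062) [heading=45, draw]
LT 270: heading 45 -> 315
FD 18: (45.062,44.062) -> (57.79,31.335) [heading=315, draw]
FD 17: (57.79,31.335) -> (69.811,19.314) [heading=315, draw]
RT 90: heading 315 -> 225
FD 6: (69.811,19.314) -> (65.569,15.071) [heading=225, draw]
Final: pos=(65.569,15.071), heading=225, 7 segment(s) drawn
Segments drawn: 7

Answer: 7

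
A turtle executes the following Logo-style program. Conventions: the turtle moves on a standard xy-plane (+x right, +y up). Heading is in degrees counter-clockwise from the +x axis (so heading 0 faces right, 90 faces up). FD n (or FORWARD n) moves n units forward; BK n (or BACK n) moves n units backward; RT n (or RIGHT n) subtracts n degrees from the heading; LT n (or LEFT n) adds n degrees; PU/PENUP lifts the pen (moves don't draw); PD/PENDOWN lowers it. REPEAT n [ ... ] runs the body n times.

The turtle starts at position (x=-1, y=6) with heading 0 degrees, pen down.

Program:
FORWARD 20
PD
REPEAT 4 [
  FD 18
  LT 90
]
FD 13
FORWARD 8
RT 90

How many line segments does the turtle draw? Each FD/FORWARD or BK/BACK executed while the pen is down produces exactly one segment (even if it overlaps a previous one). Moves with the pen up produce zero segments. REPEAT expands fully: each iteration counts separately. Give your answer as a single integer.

Answer: 7

Derivation:
Executing turtle program step by step:
Start: pos=(-1,6), heading=0, pen down
FD 20: (-1,6) -> (19,6) [heading=0, draw]
PD: pen down
REPEAT 4 [
  -- iteration 1/4 --
  FD 18: (19,6) -> (37,6) [heading=0, draw]
  LT 90: heading 0 -> 90
  -- iteration 2/4 --
  FD 18: (37,6) -> (37,24) [heading=90, draw]
  LT 90: heading 90 -> 180
  -- iteration 3/4 --
  FD 18: (37,24) -> (19,24) [heading=180, draw]
  LT 90: heading 180 -> 270
  -- iteration 4/4 --
  FD 18: (19,24) -> (19,6) [heading=270, draw]
  LT 90: heading 270 -> 0
]
FD 13: (19,6) -> (32,6) [heading=0, draw]
FD 8: (32,6) -> (40,6) [heading=0, draw]
RT 90: heading 0 -> 270
Final: pos=(40,6), heading=270, 7 segment(s) drawn
Segments drawn: 7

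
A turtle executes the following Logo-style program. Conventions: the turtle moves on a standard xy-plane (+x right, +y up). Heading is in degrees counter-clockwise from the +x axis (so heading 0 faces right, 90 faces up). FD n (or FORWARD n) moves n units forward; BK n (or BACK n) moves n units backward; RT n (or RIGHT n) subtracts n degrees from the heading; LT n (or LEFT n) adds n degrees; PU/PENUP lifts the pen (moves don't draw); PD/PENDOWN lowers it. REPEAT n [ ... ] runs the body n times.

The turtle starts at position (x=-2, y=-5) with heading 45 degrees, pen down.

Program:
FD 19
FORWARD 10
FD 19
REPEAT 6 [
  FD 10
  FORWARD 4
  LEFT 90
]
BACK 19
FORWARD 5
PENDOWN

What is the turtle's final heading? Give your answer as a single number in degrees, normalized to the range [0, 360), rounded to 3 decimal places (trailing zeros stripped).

Executing turtle program step by step:
Start: pos=(-2,-5), heading=45, pen down
FD 19: (-2,-5) -> (11.435,8.435) [heading=45, draw]
FD 10: (11.435,8.435) -> (18.506,15.506) [heading=45, draw]
FD 19: (18.506,15.506) -> (31.941,28.941) [heading=45, draw]
REPEAT 6 [
  -- iteration 1/6 --
  FD 10: (31.941,28.941) -> (39.012,36.012) [heading=45, draw]
  FD 4: (39.012,36.012) -> (41.841,38.841) [heading=45, draw]
  LT 90: heading 45 -> 135
  -- iteration 2/6 --
  FD 10: (41.841,38.841) -> (34.77,45.912) [heading=135, draw]
  FD 4: (34.77,45.912) -> (31.941,48.74) [heading=135, draw]
  LT 90: heading 135 -> 225
  -- iteration 3/6 --
  FD 10: (31.941,48.74) -> (24.87,41.669) [heading=225, draw]
  FD 4: (24.87,41.669) -> (22.042,38.841) [heading=225, draw]
  LT 90: heading 225 -> 315
  -- iteration 4/6 --
  FD 10: (22.042,38.841) -> (29.113,31.77) [heading=315, draw]
  FD 4: (29.113,31.77) -> (31.941,28.941) [heading=315, draw]
  LT 90: heading 315 -> 45
  -- iteration 5/6 --
  FD 10: (31.941,28.941) -> (39.012,36.012) [heading=45, draw]
  FD 4: (39.012,36.012) -> (41.841,38.841) [heading=45, draw]
  LT 90: heading 45 -> 135
  -- iteration 6/6 --
  FD 10: (41.841,38.841) -> (34.77,45.912) [heading=135, draw]
  FD 4: (34.77,45.912) -> (31.941,48.74) [heading=135, draw]
  LT 90: heading 135 -> 225
]
BK 19: (31.941,48.74) -> (45.376,62.175) [heading=225, draw]
FD 5: (45.376,62.175) -> (41.841,58.64) [heading=225, draw]
PD: pen down
Final: pos=(41.841,58.64), heading=225, 17 segment(s) drawn

Answer: 225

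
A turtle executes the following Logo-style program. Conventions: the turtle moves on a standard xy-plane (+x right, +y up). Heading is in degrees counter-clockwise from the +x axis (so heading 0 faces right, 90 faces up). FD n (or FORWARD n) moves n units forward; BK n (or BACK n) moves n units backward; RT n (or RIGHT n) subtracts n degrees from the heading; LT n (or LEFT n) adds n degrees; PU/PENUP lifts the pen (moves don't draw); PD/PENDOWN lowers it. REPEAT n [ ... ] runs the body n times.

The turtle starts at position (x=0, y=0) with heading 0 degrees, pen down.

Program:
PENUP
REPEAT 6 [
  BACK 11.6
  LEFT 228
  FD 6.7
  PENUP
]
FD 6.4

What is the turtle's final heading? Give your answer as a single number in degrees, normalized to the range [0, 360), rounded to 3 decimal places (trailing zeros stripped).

Answer: 288

Derivation:
Executing turtle program step by step:
Start: pos=(0,0), heading=0, pen down
PU: pen up
REPEAT 6 [
  -- iteration 1/6 --
  BK 11.6: (0,0) -> (-11.6,0) [heading=0, move]
  LT 228: heading 0 -> 228
  FD 6.7: (-11.6,0) -> (-16.083,-4.979) [heading=228, move]
  PU: pen up
  -- iteration 2/6 --
  BK 11.6: (-16.083,-4.979) -> (-8.321,3.641) [heading=228, move]
  LT 228: heading 228 -> 96
  FD 6.7: (-8.321,3.641) -> (-9.022,10.305) [heading=96, move]
  PU: pen up
  -- iteration 3/6 --
  BK 11.6: (-9.022,10.305) -> (-7.809,-1.232) [heading=96, move]
  LT 228: heading 96 -> 324
  FD 6.7: (-7.809,-1.232) -> (-2.389,-5.17) [heading=324, move]
  PU: pen up
  -- iteration 4/6 --
  BK 11.6: (-2.389,-5.17) -> (-11.773,1.648) [heading=324, move]
  LT 228: heading 324 -> 192
  FD 6.7: (-11.773,1.648) -> (-18.327,0.255) [heading=192, move]
  PU: pen up
  -- iteration 5/6 --
  BK 11.6: (-18.327,0.255) -> (-6.98,2.667) [heading=192, move]
  LT 228: heading 192 -> 60
  FD 6.7: (-6.98,2.667) -> (-3.63,8.47) [heading=60, move]
  PU: pen up
  -- iteration 6/6 --
  BK 11.6: (-3.63,8.47) -> (-9.43,-1.576) [heading=60, move]
  LT 228: heading 60 -> 288
  FD 6.7: (-9.43,-1.576) -> (-7.36,-7.948) [heading=288, move]
  PU: pen up
]
FD 6.4: (-7.36,-7.948) -> (-5.382,-14.035) [heading=288, move]
Final: pos=(-5.382,-14.035), heading=288, 0 segment(s) drawn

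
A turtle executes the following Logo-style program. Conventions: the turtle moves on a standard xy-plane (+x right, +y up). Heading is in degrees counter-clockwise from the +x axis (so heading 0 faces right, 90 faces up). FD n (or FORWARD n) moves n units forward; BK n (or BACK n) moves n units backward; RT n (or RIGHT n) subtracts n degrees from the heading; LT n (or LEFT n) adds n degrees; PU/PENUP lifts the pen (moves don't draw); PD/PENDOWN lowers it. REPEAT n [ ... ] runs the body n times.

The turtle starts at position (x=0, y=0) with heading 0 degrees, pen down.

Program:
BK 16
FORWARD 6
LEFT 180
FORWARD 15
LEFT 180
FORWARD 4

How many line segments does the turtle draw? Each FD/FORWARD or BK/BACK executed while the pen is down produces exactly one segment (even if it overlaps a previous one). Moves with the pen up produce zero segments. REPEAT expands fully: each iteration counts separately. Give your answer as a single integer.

Executing turtle program step by step:
Start: pos=(0,0), heading=0, pen down
BK 16: (0,0) -> (-16,0) [heading=0, draw]
FD 6: (-16,0) -> (-10,0) [heading=0, draw]
LT 180: heading 0 -> 180
FD 15: (-10,0) -> (-25,0) [heading=180, draw]
LT 180: heading 180 -> 0
FD 4: (-25,0) -> (-21,0) [heading=0, draw]
Final: pos=(-21,0), heading=0, 4 segment(s) drawn
Segments drawn: 4

Answer: 4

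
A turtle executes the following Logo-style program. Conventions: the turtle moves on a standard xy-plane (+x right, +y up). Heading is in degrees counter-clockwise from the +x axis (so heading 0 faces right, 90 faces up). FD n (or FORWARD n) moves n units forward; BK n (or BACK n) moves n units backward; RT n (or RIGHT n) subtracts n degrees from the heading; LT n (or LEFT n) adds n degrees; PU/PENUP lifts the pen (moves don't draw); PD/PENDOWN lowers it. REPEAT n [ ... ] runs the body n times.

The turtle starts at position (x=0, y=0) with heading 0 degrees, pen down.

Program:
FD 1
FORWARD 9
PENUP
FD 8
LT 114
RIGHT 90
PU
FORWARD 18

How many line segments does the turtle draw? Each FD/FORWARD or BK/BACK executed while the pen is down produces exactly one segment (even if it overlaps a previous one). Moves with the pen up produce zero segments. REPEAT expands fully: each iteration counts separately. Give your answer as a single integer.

Answer: 2

Derivation:
Executing turtle program step by step:
Start: pos=(0,0), heading=0, pen down
FD 1: (0,0) -> (1,0) [heading=0, draw]
FD 9: (1,0) -> (10,0) [heading=0, draw]
PU: pen up
FD 8: (10,0) -> (18,0) [heading=0, move]
LT 114: heading 0 -> 114
RT 90: heading 114 -> 24
PU: pen up
FD 18: (18,0) -> (34.444,7.321) [heading=24, move]
Final: pos=(34.444,7.321), heading=24, 2 segment(s) drawn
Segments drawn: 2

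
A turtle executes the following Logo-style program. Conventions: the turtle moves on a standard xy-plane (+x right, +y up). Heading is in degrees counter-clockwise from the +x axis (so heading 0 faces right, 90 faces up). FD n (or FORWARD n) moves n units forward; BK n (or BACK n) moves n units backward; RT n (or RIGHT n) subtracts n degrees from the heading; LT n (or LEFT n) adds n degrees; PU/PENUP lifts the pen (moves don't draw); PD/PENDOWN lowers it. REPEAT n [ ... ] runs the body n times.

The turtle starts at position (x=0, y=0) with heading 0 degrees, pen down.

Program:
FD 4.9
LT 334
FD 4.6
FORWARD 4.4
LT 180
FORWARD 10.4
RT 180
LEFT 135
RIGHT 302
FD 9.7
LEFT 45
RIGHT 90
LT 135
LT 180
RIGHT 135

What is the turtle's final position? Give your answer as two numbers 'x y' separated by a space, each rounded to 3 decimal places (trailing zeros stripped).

Answer: -5.81 2.796

Derivation:
Executing turtle program step by step:
Start: pos=(0,0), heading=0, pen down
FD 4.9: (0,0) -> (4.9,0) [heading=0, draw]
LT 334: heading 0 -> 334
FD 4.6: (4.9,0) -> (9.034,-2.017) [heading=334, draw]
FD 4.4: (9.034,-2.017) -> (12.989,-3.945) [heading=334, draw]
LT 180: heading 334 -> 154
FD 10.4: (12.989,-3.945) -> (3.642,0.614) [heading=154, draw]
RT 180: heading 154 -> 334
LT 135: heading 334 -> 109
RT 302: heading 109 -> 167
FD 9.7: (3.642,0.614) -> (-5.81,2.796) [heading=167, draw]
LT 45: heading 167 -> 212
RT 90: heading 212 -> 122
LT 135: heading 122 -> 257
LT 180: heading 257 -> 77
RT 135: heading 77 -> 302
Final: pos=(-5.81,2.796), heading=302, 5 segment(s) drawn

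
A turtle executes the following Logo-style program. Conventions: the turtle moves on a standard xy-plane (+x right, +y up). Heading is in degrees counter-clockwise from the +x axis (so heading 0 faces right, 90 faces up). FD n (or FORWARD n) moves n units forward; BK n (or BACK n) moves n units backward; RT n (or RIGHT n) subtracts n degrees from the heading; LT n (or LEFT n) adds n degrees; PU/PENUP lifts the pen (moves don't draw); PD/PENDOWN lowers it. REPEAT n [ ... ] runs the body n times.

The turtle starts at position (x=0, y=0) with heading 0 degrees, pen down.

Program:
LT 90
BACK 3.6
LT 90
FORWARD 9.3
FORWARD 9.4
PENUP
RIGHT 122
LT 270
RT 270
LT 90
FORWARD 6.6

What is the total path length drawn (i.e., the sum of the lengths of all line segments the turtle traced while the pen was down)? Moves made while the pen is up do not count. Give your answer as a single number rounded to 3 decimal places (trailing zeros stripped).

Answer: 22.3

Derivation:
Executing turtle program step by step:
Start: pos=(0,0), heading=0, pen down
LT 90: heading 0 -> 90
BK 3.6: (0,0) -> (0,-3.6) [heading=90, draw]
LT 90: heading 90 -> 180
FD 9.3: (0,-3.6) -> (-9.3,-3.6) [heading=180, draw]
FD 9.4: (-9.3,-3.6) -> (-18.7,-3.6) [heading=180, draw]
PU: pen up
RT 122: heading 180 -> 58
LT 270: heading 58 -> 328
RT 270: heading 328 -> 58
LT 90: heading 58 -> 148
FD 6.6: (-18.7,-3.6) -> (-24.297,-0.103) [heading=148, move]
Final: pos=(-24.297,-0.103), heading=148, 3 segment(s) drawn

Segment lengths:
  seg 1: (0,0) -> (0,-3.6), length = 3.6
  seg 2: (0,-3.6) -> (-9.3,-3.6), length = 9.3
  seg 3: (-9.3,-3.6) -> (-18.7,-3.6), length = 9.4
Total = 22.3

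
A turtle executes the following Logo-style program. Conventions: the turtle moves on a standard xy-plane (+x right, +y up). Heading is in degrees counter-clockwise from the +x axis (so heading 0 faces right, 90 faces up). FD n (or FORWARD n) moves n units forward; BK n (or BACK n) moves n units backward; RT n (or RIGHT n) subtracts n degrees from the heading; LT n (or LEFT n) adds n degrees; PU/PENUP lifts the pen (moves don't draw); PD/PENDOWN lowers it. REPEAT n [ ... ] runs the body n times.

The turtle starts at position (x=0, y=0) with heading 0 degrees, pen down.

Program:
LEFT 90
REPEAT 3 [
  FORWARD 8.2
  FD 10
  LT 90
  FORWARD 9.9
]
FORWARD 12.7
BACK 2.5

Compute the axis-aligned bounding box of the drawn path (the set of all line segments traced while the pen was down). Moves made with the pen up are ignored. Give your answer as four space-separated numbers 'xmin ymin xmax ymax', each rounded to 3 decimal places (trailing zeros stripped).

Executing turtle program step by step:
Start: pos=(0,0), heading=0, pen down
LT 90: heading 0 -> 90
REPEAT 3 [
  -- iteration 1/3 --
  FD 8.2: (0,0) -> (0,8.2) [heading=90, draw]
  FD 10: (0,8.2) -> (0,18.2) [heading=90, draw]
  LT 90: heading 90 -> 180
  FD 9.9: (0,18.2) -> (-9.9,18.2) [heading=180, draw]
  -- iteration 2/3 --
  FD 8.2: (-9.9,18.2) -> (-18.1,18.2) [heading=180, draw]
  FD 10: (-18.1,18.2) -> (-28.1,18.2) [heading=180, draw]
  LT 90: heading 180 -> 270
  FD 9.9: (-28.1,18.2) -> (-28.1,8.3) [heading=270, draw]
  -- iteration 3/3 --
  FD 8.2: (-28.1,8.3) -> (-28.1,0.1) [heading=270, draw]
  FD 10: (-28.1,0.1) -> (-28.1,-9.9) [heading=270, draw]
  LT 90: heading 270 -> 0
  FD 9.9: (-28.1,-9.9) -> (-18.2,-9.9) [heading=0, draw]
]
FD 12.7: (-18.2,-9.9) -> (-5.5,-9.9) [heading=0, draw]
BK 2.5: (-5.5,-9.9) -> (-8,-9.9) [heading=0, draw]
Final: pos=(-8,-9.9), heading=0, 11 segment(s) drawn

Segment endpoints: x in {-28.1, -28.1, -28.1, -18.2, -18.1, -9.9, -8, -5.5, 0, 0, 0}, y in {-9.9, -9.9, -9.9, 0, 0.1, 8.2, 8.3, 18.2}
xmin=-28.1, ymin=-9.9, xmax=0, ymax=18.2

Answer: -28.1 -9.9 0 18.2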